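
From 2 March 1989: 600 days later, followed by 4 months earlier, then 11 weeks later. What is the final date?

September 8, 1990

Adding 600 days from March 2, 1989:
March has 31 days, so 31 − 2 = 29 days remain after March 2, 1989; 600 − 29 = 571 left.
April 1989 has 30 days: 571 − 30 = 541 left.
May 1989 has 31 days: 541 − 31 = 510 left.
June 1989 has 30 days: 510 − 30 = 480 left.
July 1989 has 31 days: 480 − 31 = 449 left.
August 1989 has 31 days: 449 − 31 = 418 left.
September 1989 has 30 days: 418 − 30 = 388 left.
October 1989 has 31 days: 388 − 31 = 357 left.
November 1989 has 30 days: 357 − 30 = 327 left.
December 1989 has 31 days: 327 − 31 = 296 left.
January 1990 has 31 days: 296 − 31 = 265 left.
February 1990 has 28 days (1990 is not a leap year): 265 − 28 = 237 left.
March 1990 has 31 days: 237 − 31 = 206 left.
April 1990 has 30 days: 206 − 30 = 176 left.
May 1990 has 31 days: 176 − 31 = 145 left.
June 1990 has 30 days: 145 − 30 = 115 left.
July 1990 has 31 days: 115 − 31 = 84 left.
August 1990 has 31 days: 84 − 31 = 53 left.
September 1990 has 30 days: 53 − 30 = 23 left.
23 days into October 1990 → October 23, 1990.
Counting back 4 months from October 23, 1990:
month 10 − 4 = 6 → June 1990.
Day 23 is valid in June, giving June 23, 1990.
Advancing 11 weeks (= 77 days) from June 23, 1990:
June has 30 days, so 30 − 23 = 7 days remain after June 23, 1990; 77 − 7 = 70 left.
July 1990 has 31 days: 70 − 31 = 39 left.
August 1990 has 31 days: 39 − 31 = 8 left.
8 days into September 1990 → September 8, 1990.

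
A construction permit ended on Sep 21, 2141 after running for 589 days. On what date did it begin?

Counting back 589 days from September 21, 2141.
Going back 21 days from September 21, 2141 reaches the end of the previous month; 589 − 21 = 568 left.
August 2141 has 31 days: 568 − 31 = 537 left.
July 2141 has 31 days: 537 − 31 = 506 left.
June 2141 has 30 days: 506 − 30 = 476 left.
May 2141 has 31 days: 476 − 31 = 445 left.
April 2141 has 30 days: 445 − 30 = 415 left.
March 2141 has 31 days: 415 − 31 = 384 left.
February 2141 has 28 days (2141 is not a leap year): 384 − 28 = 356 left.
January 2141 has 31 days: 356 − 31 = 325 left.
December 2140 has 31 days: 325 − 31 = 294 left.
November 2140 has 30 days: 294 − 30 = 264 left.
October 2140 has 31 days: 264 − 31 = 233 left.
September 2140 has 30 days: 233 − 30 = 203 left.
August 2140 has 31 days: 203 − 31 = 172 left.
July 2140 has 31 days: 172 − 31 = 141 left.
June 2140 has 30 days: 141 − 30 = 111 left.
May 2140 has 31 days: 111 − 31 = 80 left.
April 2140 has 30 days: 80 − 30 = 50 left.
March 2140 has 31 days: 50 − 31 = 19 left.
February 2140 has 29 days; 29 − 19 = 10 → February 10, 2140.

February 10, 2140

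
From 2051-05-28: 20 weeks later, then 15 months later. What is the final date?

Adding 20 weeks (= 140 days) from May 28, 2051:
May has 31 days, so 31 − 28 = 3 days remain after May 28, 2051; 140 − 3 = 137 left.
June 2051 has 30 days: 137 − 30 = 107 left.
July 2051 has 31 days: 107 − 31 = 76 left.
August 2051 has 31 days: 76 − 31 = 45 left.
September 2051 has 30 days: 45 − 30 = 15 left.
15 days into October 2051 → October 15, 2051.
Adding 15 months from October 15, 2051:
month 10 + 15 = 25, which is month 1 of year 2053 → January 2053.
Day 15 is valid in January, giving January 15, 2053.

January 15, 2053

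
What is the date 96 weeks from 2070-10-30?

Counting forward 96 weeks = 672 days from October 30, 2070.
October has 31 days, so 31 − 30 = 1 day remains after October 30, 2070; 672 − 1 = 671 left.
November 2070 has 30 days: 671 − 30 = 641 left.
December 2070 has 31 days: 641 − 31 = 610 left.
January 2071 has 31 days: 610 − 31 = 579 left.
February 2071 has 28 days (2071 is not a leap year): 579 − 28 = 551 left.
March 2071 has 31 days: 551 − 31 = 520 left.
April 2071 has 30 days: 520 − 30 = 490 left.
May 2071 has 31 days: 490 − 31 = 459 left.
June 2071 has 30 days: 459 − 30 = 429 left.
July 2071 has 31 days: 429 − 31 = 398 left.
August 2071 has 31 days: 398 − 31 = 367 left.
September 2071 has 30 days: 367 − 30 = 337 left.
October 2071 has 31 days: 337 − 31 = 306 left.
November 2071 has 30 days: 306 − 30 = 276 left.
December 2071 has 31 days: 276 − 31 = 245 left.
January 2072 has 31 days: 245 − 31 = 214 left.
February 2072 has 29 days (2072 is a leap year): 214 − 29 = 185 left.
March 2072 has 31 days: 185 − 31 = 154 left.
April 2072 has 30 days: 154 − 30 = 124 left.
May 2072 has 31 days: 124 − 31 = 93 left.
June 2072 has 30 days: 93 − 30 = 63 left.
July 2072 has 31 days: 63 − 31 = 32 left.
August 2072 has 31 days: 32 − 31 = 1 left.
1 day into September 2072 → September 1, 2072.

September 1, 2072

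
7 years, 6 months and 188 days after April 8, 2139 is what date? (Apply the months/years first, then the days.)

Advancing 7 years, 6 months and 188 days from April 8, 2139: first the month/year part, then the days.
+7 years → 2146; month 4 + 6 = 10 → October 2146.
Day 8 is valid in October, giving October 8, 2146.
Now add 188 days from October 8, 2146.
October has 31 days, so 31 − 8 = 23 days remain after October 8, 2146; 188 − 23 = 165 left.
November 2146 has 30 days: 165 − 30 = 135 left.
December 2146 has 31 days: 135 − 31 = 104 left.
January 2147 has 31 days: 104 − 31 = 73 left.
February 2147 has 28 days (2147 is not a leap year): 73 − 28 = 45 left.
March 2147 has 31 days: 45 − 31 = 14 left.
14 days into April 2147 → April 14, 2147.

April 14, 2147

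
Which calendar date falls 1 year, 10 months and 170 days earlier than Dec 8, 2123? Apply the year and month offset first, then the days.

August 22, 2121

Going back 1 year, 10 months and 170 days from December 8, 2123: first the month/year part, then the days.
-1 year → 2122; month 12 − 10 = 2 → February 2122.
Day 8 is valid in February, giving February 8, 2122.
Now subtract 170 days from February 8, 2122.
Going back 8 days from February 8, 2122 reaches the end of the previous month; 170 − 8 = 162 left.
January 2122 has 31 days: 162 − 31 = 131 left.
December 2121 has 31 days: 131 − 31 = 100 left.
November 2121 has 30 days: 100 − 30 = 70 left.
October 2121 has 31 days: 70 − 31 = 39 left.
September 2121 has 30 days: 39 − 30 = 9 left.
August 2121 has 31 days; 31 − 9 = 22 → August 22, 2121.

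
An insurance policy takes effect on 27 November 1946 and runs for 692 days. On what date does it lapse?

October 19, 1948

Advancing 692 days from November 27, 1946.
November has 30 days, so 30 − 27 = 3 days remain after November 27, 1946; 692 − 3 = 689 left.
December 1946 has 31 days: 689 − 31 = 658 left.
January 1947 has 31 days: 658 − 31 = 627 left.
February 1947 has 28 days (1947 is not a leap year): 627 − 28 = 599 left.
March 1947 has 31 days: 599 − 31 = 568 left.
April 1947 has 30 days: 568 − 30 = 538 left.
May 1947 has 31 days: 538 − 31 = 507 left.
June 1947 has 30 days: 507 − 30 = 477 left.
July 1947 has 31 days: 477 − 31 = 446 left.
August 1947 has 31 days: 446 − 31 = 415 left.
September 1947 has 30 days: 415 − 30 = 385 left.
October 1947 has 31 days: 385 − 31 = 354 left.
November 1947 has 30 days: 354 − 30 = 324 left.
December 1947 has 31 days: 324 − 31 = 293 left.
January 1948 has 31 days: 293 − 31 = 262 left.
February 1948 has 29 days (1948 is a leap year): 262 − 29 = 233 left.
March 1948 has 31 days: 233 − 31 = 202 left.
April 1948 has 30 days: 202 − 30 = 172 left.
May 1948 has 31 days: 172 − 31 = 141 left.
June 1948 has 30 days: 141 − 30 = 111 left.
July 1948 has 31 days: 111 − 31 = 80 left.
August 1948 has 31 days: 80 − 31 = 49 left.
September 1948 has 30 days: 49 − 30 = 19 left.
19 days into October 1948 → October 19, 1948.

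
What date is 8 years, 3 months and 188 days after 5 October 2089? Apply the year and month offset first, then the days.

July 12, 2098

Advancing 8 years, 3 months and 188 days from October 5, 2089: first the month/year part, then the days.
+8 years → 2097; month 10 + 3 = 13, which is month 1 of year 2098 → January 2098.
Day 5 is valid in January, giving January 5, 2098.
Now add 188 days from January 5, 2098.
January has 31 days, so 31 − 5 = 26 days remain after January 5, 2098; 188 − 26 = 162 left.
February 2098 has 28 days (2098 is not a leap year): 162 − 28 = 134 left.
March 2098 has 31 days: 134 − 31 = 103 left.
April 2098 has 30 days: 103 − 30 = 73 left.
May 2098 has 31 days: 73 − 31 = 42 left.
June 2098 has 30 days: 42 − 30 = 12 left.
12 days into July 2098 → July 12, 2098.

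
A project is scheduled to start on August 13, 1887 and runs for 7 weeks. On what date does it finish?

October 1, 1887

Adding 7 weeks = 49 days from August 13, 1887.
August has 31 days, so 31 − 13 = 18 days remain after August 13, 1887; 49 − 18 = 31 left.
September 1887 has 30 days: 31 − 30 = 1 left.
1 day into October 1887 → October 1, 1887.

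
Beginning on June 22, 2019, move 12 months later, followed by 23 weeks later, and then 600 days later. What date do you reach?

Adding 12 months from June 22, 2019:
month 6 + 12 = 18, which is month 6 of year 2020 → June 2020.
Day 22 is valid in June, giving June 22, 2020.
Counting forward 23 weeks (= 161 days) from June 22, 2020:
June has 30 days, so 30 − 22 = 8 days remain after June 22, 2020; 161 − 8 = 153 left.
July 2020 has 31 days: 153 − 31 = 122 left.
August 2020 has 31 days: 122 − 31 = 91 left.
September 2020 has 30 days: 91 − 30 = 61 left.
October 2020 has 31 days: 61 − 31 = 30 left.
30 days into November 2020 → November 30, 2020.
Advancing 600 days from November 30, 2020:
November has 30 days, so 30 − 30 = 0 days remain after November 30, 2020; 600 − 0 = 600 left.
December 2020 has 31 days: 600 − 31 = 569 left.
January 2021 has 31 days: 569 − 31 = 538 left.
February 2021 has 28 days (2021 is not a leap year): 538 − 28 = 510 left.
March 2021 has 31 days: 510 − 31 = 479 left.
April 2021 has 30 days: 479 − 30 = 449 left.
May 2021 has 31 days: 449 − 31 = 418 left.
June 2021 has 30 days: 418 − 30 = 388 left.
July 2021 has 31 days: 388 − 31 = 357 left.
August 2021 has 31 days: 357 − 31 = 326 left.
September 2021 has 30 days: 326 − 30 = 296 left.
October 2021 has 31 days: 296 − 31 = 265 left.
November 2021 has 30 days: 265 − 30 = 235 left.
December 2021 has 31 days: 235 − 31 = 204 left.
January 2022 has 31 days: 204 − 31 = 173 left.
February 2022 has 28 days (2022 is not a leap year): 173 − 28 = 145 left.
March 2022 has 31 days: 145 − 31 = 114 left.
April 2022 has 30 days: 114 − 30 = 84 left.
May 2022 has 31 days: 84 − 31 = 53 left.
June 2022 has 30 days: 53 − 30 = 23 left.
23 days into July 2022 → July 23, 2022.

July 23, 2022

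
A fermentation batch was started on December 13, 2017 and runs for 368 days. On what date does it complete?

Adding 368 days from December 13, 2017.
December has 31 days, so 31 − 13 = 18 days remain after December 13, 2017; 368 − 18 = 350 left.
January 2018 has 31 days: 350 − 31 = 319 left.
February 2018 has 28 days (2018 is not a leap year): 319 − 28 = 291 left.
March 2018 has 31 days: 291 − 31 = 260 left.
April 2018 has 30 days: 260 − 30 = 230 left.
May 2018 has 31 days: 230 − 31 = 199 left.
June 2018 has 30 days: 199 − 30 = 169 left.
July 2018 has 31 days: 169 − 31 = 138 left.
August 2018 has 31 days: 138 − 31 = 107 left.
September 2018 has 30 days: 107 − 30 = 77 left.
October 2018 has 31 days: 77 − 31 = 46 left.
November 2018 has 30 days: 46 − 30 = 16 left.
16 days into December 2018 → December 16, 2018.

December 16, 2018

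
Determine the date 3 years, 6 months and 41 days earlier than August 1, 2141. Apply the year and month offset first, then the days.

Going back 3 years, 6 months and 41 days from August 1, 2141: first the month/year part, then the days.
-3 years → 2138; month 8 − 6 = 2 → February 2138.
Day 1 is valid in February, giving February 1, 2138.
Now subtract 41 days from February 1, 2138.
Going back 1 day from February 1, 2138 reaches the end of the previous month; 41 − 1 = 40 left.
January 2138 has 31 days: 40 − 31 = 9 left.
December 2137 has 31 days; 31 − 9 = 22 → December 22, 2137.

December 22, 2137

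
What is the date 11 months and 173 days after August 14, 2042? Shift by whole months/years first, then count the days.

January 3, 2044

Advancing 11 months and 173 days from August 14, 2042: first the month/year part, then the days.
month 8 + 11 = 19, which is month 7 of year 2043 → July 2043.
Day 14 is valid in July, giving July 14, 2043.
Now add 173 days from July 14, 2043.
July has 31 days, so 31 − 14 = 17 days remain after July 14, 2043; 173 − 17 = 156 left.
August 2043 has 31 days: 156 − 31 = 125 left.
September 2043 has 30 days: 125 − 30 = 95 left.
October 2043 has 31 days: 95 − 31 = 64 left.
November 2043 has 30 days: 64 − 30 = 34 left.
December 2043 has 31 days: 34 − 31 = 3 left.
3 days into January 2044 → January 3, 2044.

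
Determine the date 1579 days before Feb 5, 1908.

Subtracting 1579 days from February 5, 1908.
Going back 5 days from February 5, 1908 reaches the end of the previous month; 1579 − 5 = 1574 left.
January 1908 has 31 days: 1574 − 31 = 1543 left.
December 1907 has 31 days: 1543 − 31 = 1512 left.
November 1907 has 30 days: 1512 − 30 = 1482 left.
October 1907 has 31 days: 1482 − 31 = 1451 left.
September 1907 has 30 days: 1451 − 30 = 1421 left.
August 1907 has 31 days: 1421 − 31 = 1390 left.
July 1907 has 31 days: 1390 − 31 = 1359 left.
June 1907 has 30 days: 1359 − 30 = 1329 left.
May 1907 has 31 days: 1329 − 31 = 1298 left.
April 1907 has 30 days: 1298 − 30 = 1268 left.
March 1907 has 31 days: 1268 − 31 = 1237 left.
February 1907 has 28 days (1907 is not a leap year): 1237 − 28 = 1209 left.
January 1907 has 31 days: 1209 − 31 = 1178 left.
December 1906 has 31 days: 1178 − 31 = 1147 left.
November 1906 has 30 days: 1147 − 30 = 1117 left.
October 1906 has 31 days: 1117 − 31 = 1086 left.
September 1906 has 30 days: 1086 − 30 = 1056 left.
August 1906 has 31 days: 1056 − 31 = 1025 left.
July 1906 has 31 days: 1025 − 31 = 994 left.
June 1906 has 30 days: 994 − 30 = 964 left.
May 1906 has 31 days: 964 − 31 = 933 left.
April 1906 has 30 days: 933 − 30 = 903 left.
March 1906 has 31 days: 903 − 31 = 872 left.
February 1906 has 28 days (1906 is not a leap year): 872 − 28 = 844 left.
January 1906 has 31 days: 844 − 31 = 813 left.
December 1905 has 31 days: 813 − 31 = 782 left.
November 1905 has 30 days: 782 − 30 = 752 left.
October 1905 has 31 days: 752 − 31 = 721 left.
September 1905 has 30 days: 721 − 30 = 691 left.
August 1905 has 31 days: 691 − 31 = 660 left.
July 1905 has 31 days: 660 − 31 = 629 left.
June 1905 has 30 days: 629 − 30 = 599 left.
May 1905 has 31 days: 599 − 31 = 568 left.
April 1905 has 30 days: 568 − 30 = 538 left.
March 1905 has 31 days: 538 − 31 = 507 left.
February 1905 has 28 days (1905 is not a leap year): 507 − 28 = 479 left.
January 1905 has 31 days: 479 − 31 = 448 left.
December 1904 has 31 days: 448 − 31 = 417 left.
November 1904 has 30 days: 417 − 30 = 387 left.
October 1904 has 31 days: 387 − 31 = 356 left.
September 1904 has 30 days: 356 − 30 = 326 left.
August 1904 has 31 days: 326 − 31 = 295 left.
July 1904 has 31 days: 295 − 31 = 264 left.
June 1904 has 30 days: 264 − 30 = 234 left.
May 1904 has 31 days: 234 − 31 = 203 left.
April 1904 has 30 days: 203 − 30 = 173 left.
March 1904 has 31 days: 173 − 31 = 142 left.
February 1904 has 29 days (1904 is a leap year): 142 − 29 = 113 left.
January 1904 has 31 days: 113 − 31 = 82 left.
December 1903 has 31 days: 82 − 31 = 51 left.
November 1903 has 30 days: 51 − 30 = 21 left.
October 1903 has 31 days; 31 − 21 = 10 → October 10, 1903.

October 10, 1903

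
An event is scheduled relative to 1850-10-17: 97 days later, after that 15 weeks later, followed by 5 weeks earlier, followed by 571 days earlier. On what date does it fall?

September 8, 1849

Counting forward 97 days from October 17, 1850:
October has 31 days, so 31 − 17 = 14 days remain after October 17, 1850; 97 − 14 = 83 left.
November 1850 has 30 days: 83 − 30 = 53 left.
December 1850 has 31 days: 53 − 31 = 22 left.
22 days into January 1851 → January 22, 1851.
Advancing 15 weeks (= 105 days) from January 22, 1851:
January has 31 days, so 31 − 22 = 9 days remain after January 22, 1851; 105 − 9 = 96 left.
February 1851 has 28 days (1851 is not a leap year): 96 − 28 = 68 left.
March 1851 has 31 days: 68 − 31 = 37 left.
April 1851 has 30 days: 37 − 30 = 7 left.
7 days into May 1851 → May 7, 1851.
Subtracting 5 weeks (= 35 days) from May 7, 1851:
Going back 7 days from May 7, 1851 reaches the end of the previous month; 35 − 7 = 28 left.
April 1851 has 30 days; 30 − 28 = 2 → April 2, 1851.
Going back 571 days from April 2, 1851:
Going back 2 days from April 2, 1851 reaches the end of the previous month; 571 − 2 = 569 left.
March 1851 has 31 days: 569 − 31 = 538 left.
February 1851 has 28 days (1851 is not a leap year): 538 − 28 = 510 left.
January 1851 has 31 days: 510 − 31 = 479 left.
December 1850 has 31 days: 479 − 31 = 448 left.
November 1850 has 30 days: 448 − 30 = 418 left.
October 1850 has 31 days: 418 − 31 = 387 left.
September 1850 has 30 days: 387 − 30 = 357 left.
August 1850 has 31 days: 357 − 31 = 326 left.
July 1850 has 31 days: 326 − 31 = 295 left.
June 1850 has 30 days: 295 − 30 = 265 left.
May 1850 has 31 days: 265 − 31 = 234 left.
April 1850 has 30 days: 234 − 30 = 204 left.
March 1850 has 31 days: 204 − 31 = 173 left.
February 1850 has 28 days (1850 is not a leap year): 173 − 28 = 145 left.
January 1850 has 31 days: 145 − 31 = 114 left.
December 1849 has 31 days: 114 − 31 = 83 left.
November 1849 has 30 days: 83 − 30 = 53 left.
October 1849 has 31 days: 53 − 31 = 22 left.
September 1849 has 30 days; 30 − 22 = 8 → September 8, 1849.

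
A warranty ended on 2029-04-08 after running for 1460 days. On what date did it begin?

Subtracting 1460 days from April 8, 2029.
Going back 8 days from April 8, 2029 reaches the end of the previous month; 1460 − 8 = 1452 left.
March 2029 has 31 days: 1452 − 31 = 1421 left.
February 2029 has 28 days (2029 is not a leap year): 1421 − 28 = 1393 left.
January 2029 has 31 days: 1393 − 31 = 1362 left.
December 2028 has 31 days: 1362 − 31 = 1331 left.
November 2028 has 30 days: 1331 − 30 = 1301 left.
October 2028 has 31 days: 1301 − 31 = 1270 left.
September 2028 has 30 days: 1270 − 30 = 1240 left.
August 2028 has 31 days: 1240 − 31 = 1209 left.
July 2028 has 31 days: 1209 − 31 = 1178 left.
June 2028 has 30 days: 1178 − 30 = 1148 left.
May 2028 has 31 days: 1148 − 31 = 1117 left.
April 2028 has 30 days: 1117 − 30 = 1087 left.
March 2028 has 31 days: 1087 − 31 = 1056 left.
February 2028 has 29 days (2028 is a leap year): 1056 − 29 = 1027 left.
January 2028 has 31 days: 1027 − 31 = 996 left.
December 2027 has 31 days: 996 − 31 = 965 left.
November 2027 has 30 days: 965 − 30 = 935 left.
October 2027 has 31 days: 935 − 31 = 904 left.
September 2027 has 30 days: 904 − 30 = 874 left.
August 2027 has 31 days: 874 − 31 = 843 left.
July 2027 has 31 days: 843 − 31 = 812 left.
June 2027 has 30 days: 812 − 30 = 782 left.
May 2027 has 31 days: 782 − 31 = 751 left.
April 2027 has 30 days: 751 − 30 = 721 left.
March 2027 has 31 days: 721 − 31 = 690 left.
February 2027 has 28 days (2027 is not a leap year): 690 − 28 = 662 left.
January 2027 has 31 days: 662 − 31 = 631 left.
December 2026 has 31 days: 631 − 31 = 600 left.
November 2026 has 30 days: 600 − 30 = 570 left.
October 2026 has 31 days: 570 − 31 = 539 left.
September 2026 has 30 days: 539 − 30 = 509 left.
August 2026 has 31 days: 509 − 31 = 478 left.
July 2026 has 31 days: 478 − 31 = 447 left.
June 2026 has 30 days: 447 − 30 = 417 left.
May 2026 has 31 days: 417 − 31 = 386 left.
April 2026 has 30 days: 386 − 30 = 356 left.
March 2026 has 31 days: 356 − 31 = 325 left.
February 2026 has 28 days (2026 is not a leap year): 325 − 28 = 297 left.
January 2026 has 31 days: 297 − 31 = 266 left.
December 2025 has 31 days: 266 − 31 = 235 left.
November 2025 has 30 days: 235 − 30 = 205 left.
October 2025 has 31 days: 205 − 31 = 174 left.
September 2025 has 30 days: 174 − 30 = 144 left.
August 2025 has 31 days: 144 − 31 = 113 left.
July 2025 has 31 days: 113 − 31 = 82 left.
June 2025 has 30 days: 82 − 30 = 52 left.
May 2025 has 31 days: 52 − 31 = 21 left.
April 2025 has 30 days; 30 − 21 = 9 → April 9, 2025.

April 9, 2025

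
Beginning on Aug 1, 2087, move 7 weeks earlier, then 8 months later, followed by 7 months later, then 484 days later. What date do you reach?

January 10, 2090

Subtracting 7 weeks (= 49 days) from August 1, 2087:
Going back 1 day from August 1, 2087 reaches the end of the previous month; 49 − 1 = 48 left.
July 2087 has 31 days: 48 − 31 = 17 left.
June 2087 has 30 days; 30 − 17 = 13 → June 13, 2087.
Adding 8 months from June 13, 2087:
month 6 + 8 = 14, which is month 2 of year 2088 → February 2088.
Day 13 is valid in February, giving February 13, 2088.
Advancing 7 months from February 13, 2088:
month 2 + 7 = 9 → September 2088.
Day 13 is valid in September, giving September 13, 2088.
Adding 484 days from September 13, 2088:
September has 30 days, so 30 − 13 = 17 days remain after September 13, 2088; 484 − 17 = 467 left.
October 2088 has 31 days: 467 − 31 = 436 left.
November 2088 has 30 days: 436 − 30 = 406 left.
December 2088 has 31 days: 406 − 31 = 375 left.
January 2089 has 31 days: 375 − 31 = 344 left.
February 2089 has 28 days (2089 is not a leap year): 344 − 28 = 316 left.
March 2089 has 31 days: 316 − 31 = 285 left.
April 2089 has 30 days: 285 − 30 = 255 left.
May 2089 has 31 days: 255 − 31 = 224 left.
June 2089 has 30 days: 224 − 30 = 194 left.
July 2089 has 31 days: 194 − 31 = 163 left.
August 2089 has 31 days: 163 − 31 = 132 left.
September 2089 has 30 days: 132 − 30 = 102 left.
October 2089 has 31 days: 102 − 31 = 71 left.
November 2089 has 30 days: 71 − 30 = 41 left.
December 2089 has 31 days: 41 − 31 = 10 left.
10 days into January 2090 → January 10, 2090.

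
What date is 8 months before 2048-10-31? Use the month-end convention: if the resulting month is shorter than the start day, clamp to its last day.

Counting back 8 months from October 31, 2048.
month 10 − 8 = 2 → February 2048.
February 2048 has only 29 days (2048 is a leap year — relevant if February), and the start was day 31, so the date clamps to February 29, 2048.

February 29, 2048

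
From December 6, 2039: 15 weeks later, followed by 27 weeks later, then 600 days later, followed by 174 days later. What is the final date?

November 8, 2042

Advancing 15 weeks (= 105 days) from December 6, 2039:
December has 31 days, so 31 − 6 = 25 days remain after December 6, 2039; 105 − 25 = 80 left.
January 2040 has 31 days: 80 − 31 = 49 left.
February 2040 has 29 days (2040 is a leap year): 49 − 29 = 20 left.
20 days into March 2040 → March 20, 2040.
Adding 27 weeks (= 189 days) from March 20, 2040:
March has 31 days, so 31 − 20 = 11 days remain after March 20, 2040; 189 − 11 = 178 left.
April 2040 has 30 days: 178 − 30 = 148 left.
May 2040 has 31 days: 148 − 31 = 117 left.
June 2040 has 30 days: 117 − 30 = 87 left.
July 2040 has 31 days: 87 − 31 = 56 left.
August 2040 has 31 days: 56 − 31 = 25 left.
25 days into September 2040 → September 25, 2040.
Adding 600 days from September 25, 2040:
September has 30 days, so 30 − 25 = 5 days remain after September 25, 2040; 600 − 5 = 595 left.
October 2040 has 31 days: 595 − 31 = 564 left.
November 2040 has 30 days: 564 − 30 = 534 left.
December 2040 has 31 days: 534 − 31 = 503 left.
January 2041 has 31 days: 503 − 31 = 472 left.
February 2041 has 28 days (2041 is not a leap year): 472 − 28 = 444 left.
March 2041 has 31 days: 444 − 31 = 413 left.
April 2041 has 30 days: 413 − 30 = 383 left.
May 2041 has 31 days: 383 − 31 = 352 left.
June 2041 has 30 days: 352 − 30 = 322 left.
July 2041 has 31 days: 322 − 31 = 291 left.
August 2041 has 31 days: 291 − 31 = 260 left.
September 2041 has 30 days: 260 − 30 = 230 left.
October 2041 has 31 days: 230 − 31 = 199 left.
November 2041 has 30 days: 199 − 30 = 169 left.
December 2041 has 31 days: 169 − 31 = 138 left.
January 2042 has 31 days: 138 − 31 = 107 left.
February 2042 has 28 days (2042 is not a leap year): 107 − 28 = 79 left.
March 2042 has 31 days: 79 − 31 = 48 left.
April 2042 has 30 days: 48 − 30 = 18 left.
18 days into May 2042 → May 18, 2042.
Adding 174 days from May 18, 2042:
May has 31 days, so 31 − 18 = 13 days remain after May 18, 2042; 174 − 13 = 161 left.
June 2042 has 30 days: 161 − 30 = 131 left.
July 2042 has 31 days: 131 − 31 = 100 left.
August 2042 has 31 days: 100 − 31 = 69 left.
September 2042 has 30 days: 69 − 30 = 39 left.
October 2042 has 31 days: 39 − 31 = 8 left.
8 days into November 2042 → November 8, 2042.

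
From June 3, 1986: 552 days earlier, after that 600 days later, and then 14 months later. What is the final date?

September 21, 1987

Subtracting 552 days from June 3, 1986:
Going back 3 days from June 3, 1986 reaches the end of the previous month; 552 − 3 = 549 left.
May 1986 has 31 days: 549 − 31 = 518 left.
April 1986 has 30 days: 518 − 30 = 488 left.
March 1986 has 31 days: 488 − 31 = 457 left.
February 1986 has 28 days (1986 is not a leap year): 457 − 28 = 429 left.
January 1986 has 31 days: 429 − 31 = 398 left.
December 1985 has 31 days: 398 − 31 = 367 left.
November 1985 has 30 days: 367 − 30 = 337 left.
October 1985 has 31 days: 337 − 31 = 306 left.
September 1985 has 30 days: 306 − 30 = 276 left.
August 1985 has 31 days: 276 − 31 = 245 left.
July 1985 has 31 days: 245 − 31 = 214 left.
June 1985 has 30 days: 214 − 30 = 184 left.
May 1985 has 31 days: 184 − 31 = 153 left.
April 1985 has 30 days: 153 − 30 = 123 left.
March 1985 has 31 days: 123 − 31 = 92 left.
February 1985 has 28 days (1985 is not a leap year): 92 − 28 = 64 left.
January 1985 has 31 days: 64 − 31 = 33 left.
December 1984 has 31 days: 33 − 31 = 2 left.
November 1984 has 30 days; 30 − 2 = 28 → November 28, 1984.
Adding 600 days from November 28, 1984:
November has 30 days, so 30 − 28 = 2 days remain after November 28, 1984; 600 − 2 = 598 left.
December 1984 has 31 days: 598 − 31 = 567 left.
January 1985 has 31 days: 567 − 31 = 536 left.
February 1985 has 28 days (1985 is not a leap year): 536 − 28 = 508 left.
March 1985 has 31 days: 508 − 31 = 477 left.
April 1985 has 30 days: 477 − 30 = 447 left.
May 1985 has 31 days: 447 − 31 = 416 left.
June 1985 has 30 days: 416 − 30 = 386 left.
July 1985 has 31 days: 386 − 31 = 355 left.
August 1985 has 31 days: 355 − 31 = 324 left.
September 1985 has 30 days: 324 − 30 = 294 left.
October 1985 has 31 days: 294 − 31 = 263 left.
November 1985 has 30 days: 263 − 30 = 233 left.
December 1985 has 31 days: 233 − 31 = 202 left.
January 1986 has 31 days: 202 − 31 = 171 left.
February 1986 has 28 days (1986 is not a leap year): 171 − 28 = 143 left.
March 1986 has 31 days: 143 − 31 = 112 left.
April 1986 has 30 days: 112 − 30 = 82 left.
May 1986 has 31 days: 82 − 31 = 51 left.
June 1986 has 30 days: 51 − 30 = 21 left.
21 days into July 1986 → July 21, 1986.
Adding 14 months from July 21, 1986:
month 7 + 14 = 21, which is month 9 of year 1987 → September 1987.
Day 21 is valid in September, giving September 21, 1987.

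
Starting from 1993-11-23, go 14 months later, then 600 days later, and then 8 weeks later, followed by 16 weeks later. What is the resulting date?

Adding 14 months from November 23, 1993:
month 11 + 14 = 25, which is month 1 of year 1995 → January 1995.
Day 23 is valid in January, giving January 23, 1995.
Advancing 600 days from January 23, 1995:
January has 31 days, so 31 − 23 = 8 days remain after January 23, 1995; 600 − 8 = 592 left.
February 1995 has 28 days (1995 is not a leap year): 592 − 28 = 564 left.
March 1995 has 31 days: 564 − 31 = 533 left.
April 1995 has 30 days: 533 − 30 = 503 left.
May 1995 has 31 days: 503 − 31 = 472 left.
June 1995 has 30 days: 472 − 30 = 442 left.
July 1995 has 31 days: 442 − 31 = 411 left.
August 1995 has 31 days: 411 − 31 = 380 left.
September 1995 has 30 days: 380 − 30 = 350 left.
October 1995 has 31 days: 350 − 31 = 319 left.
November 1995 has 30 days: 319 − 30 = 289 left.
December 1995 has 31 days: 289 − 31 = 258 left.
January 1996 has 31 days: 258 − 31 = 227 left.
February 1996 has 29 days (1996 is a leap year): 227 − 29 = 198 left.
March 1996 has 31 days: 198 − 31 = 167 left.
April 1996 has 30 days: 167 − 30 = 137 left.
May 1996 has 31 days: 137 − 31 = 106 left.
June 1996 has 30 days: 106 − 30 = 76 left.
July 1996 has 31 days: 76 − 31 = 45 left.
August 1996 has 31 days: 45 − 31 = 14 left.
14 days into September 1996 → September 14, 1996.
Adding 8 weeks (= 56 days) from September 14, 1996:
September has 30 days, so 30 − 14 = 16 days remain after September 14, 1996; 56 − 16 = 40 left.
October 1996 has 31 days: 40 − 31 = 9 left.
9 days into November 1996 → November 9, 1996.
Advancing 16 weeks (= 112 days) from November 9, 1996:
November has 30 days, so 30 − 9 = 21 days remain after November 9, 1996; 112 − 21 = 91 left.
December 1996 has 31 days: 91 − 31 = 60 left.
January 1997 has 31 days: 60 − 31 = 29 left.
February 1997 has 28 days (1997 is not a leap year): 29 − 28 = 1 left.
1 day into March 1997 → March 1, 1997.

March 1, 1997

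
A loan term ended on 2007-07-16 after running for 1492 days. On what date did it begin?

Going back 1492 days from July 16, 2007.
Going back 16 days from July 16, 2007 reaches the end of the previous month; 1492 − 16 = 1476 left.
June 2007 has 30 days: 1476 − 30 = 1446 left.
May 2007 has 31 days: 1446 − 31 = 1415 left.
April 2007 has 30 days: 1415 − 30 = 1385 left.
March 2007 has 31 days: 1385 − 31 = 1354 left.
February 2007 has 28 days (2007 is not a leap year): 1354 − 28 = 1326 left.
January 2007 has 31 days: 1326 − 31 = 1295 left.
December 2006 has 31 days: 1295 − 31 = 1264 left.
November 2006 has 30 days: 1264 − 30 = 1234 left.
October 2006 has 31 days: 1234 − 31 = 1203 left.
September 2006 has 30 days: 1203 − 30 = 1173 left.
August 2006 has 31 days: 1173 − 31 = 1142 left.
July 2006 has 31 days: 1142 − 31 = 1111 left.
June 2006 has 30 days: 1111 − 30 = 1081 left.
May 2006 has 31 days: 1081 − 31 = 1050 left.
April 2006 has 30 days: 1050 − 30 = 1020 left.
March 2006 has 31 days: 1020 − 31 = 989 left.
February 2006 has 28 days (2006 is not a leap year): 989 − 28 = 961 left.
January 2006 has 31 days: 961 − 31 = 930 left.
December 2005 has 31 days: 930 − 31 = 899 left.
November 2005 has 30 days: 899 − 30 = 869 left.
October 2005 has 31 days: 869 − 31 = 838 left.
September 2005 has 30 days: 838 − 30 = 808 left.
August 2005 has 31 days: 808 − 31 = 777 left.
July 2005 has 31 days: 777 − 31 = 746 left.
June 2005 has 30 days: 746 − 30 = 716 left.
May 2005 has 31 days: 716 − 31 = 685 left.
April 2005 has 30 days: 685 − 30 = 655 left.
March 2005 has 31 days: 655 − 31 = 624 left.
February 2005 has 28 days (2005 is not a leap year): 624 − 28 = 596 left.
January 2005 has 31 days: 596 − 31 = 565 left.
December 2004 has 31 days: 565 − 31 = 534 left.
November 2004 has 30 days: 534 − 30 = 504 left.
October 2004 has 31 days: 504 − 31 = 473 left.
September 2004 has 30 days: 473 − 30 = 443 left.
August 2004 has 31 days: 443 − 31 = 412 left.
July 2004 has 31 days: 412 − 31 = 381 left.
June 2004 has 30 days: 381 − 30 = 351 left.
May 2004 has 31 days: 351 − 31 = 320 left.
April 2004 has 30 days: 320 − 30 = 290 left.
March 2004 has 31 days: 290 − 31 = 259 left.
February 2004 has 29 days (2004 is a leap year): 259 − 29 = 230 left.
January 2004 has 31 days: 230 − 31 = 199 left.
December 2003 has 31 days: 199 − 31 = 168 left.
November 2003 has 30 days: 168 − 30 = 138 left.
October 2003 has 31 days: 138 − 31 = 107 left.
September 2003 has 30 days: 107 − 30 = 77 left.
August 2003 has 31 days: 77 − 31 = 46 left.
July 2003 has 31 days: 46 − 31 = 15 left.
June 2003 has 30 days; 30 − 15 = 15 → June 15, 2003.

June 15, 2003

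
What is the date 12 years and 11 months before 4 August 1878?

Counting back 12 years and 11 months from August 4, 1878.
-12 years → 1866; month 8 − 11 = -3, which is month 9 of year 1865 → September 1865.
Day 4 is valid in September, giving September 4, 1865.

September 4, 1865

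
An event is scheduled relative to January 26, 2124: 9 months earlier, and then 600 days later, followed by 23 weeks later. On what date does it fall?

Going back 9 months from January 26, 2124:
month 1 − 9 = -8, which is month 4 of year 2123 → April 2123.
Day 26 is valid in April, giving April 26, 2123.
Counting forward 600 days from April 26, 2123:
April has 30 days, so 30 − 26 = 4 days remain after April 26, 2123; 600 − 4 = 596 left.
May 2123 has 31 days: 596 − 31 = 565 left.
June 2123 has 30 days: 565 − 30 = 535 left.
July 2123 has 31 days: 535 − 31 = 504 left.
August 2123 has 31 days: 504 − 31 = 473 left.
September 2123 has 30 days: 473 − 30 = 443 left.
October 2123 has 31 days: 443 − 31 = 412 left.
November 2123 has 30 days: 412 − 30 = 382 left.
December 2123 has 31 days: 382 − 31 = 351 left.
January 2124 has 31 days: 351 − 31 = 320 left.
February 2124 has 29 days (2124 is a leap year): 320 − 29 = 291 left.
March 2124 has 31 days: 291 − 31 = 260 left.
April 2124 has 30 days: 260 − 30 = 230 left.
May 2124 has 31 days: 230 − 31 = 199 left.
June 2124 has 30 days: 199 − 30 = 169 left.
July 2124 has 31 days: 169 − 31 = 138 left.
August 2124 has 31 days: 138 − 31 = 107 left.
September 2124 has 30 days: 107 − 30 = 77 left.
October 2124 has 31 days: 77 − 31 = 46 left.
November 2124 has 30 days: 46 − 30 = 16 left.
16 days into December 2124 → December 16, 2124.
Adding 23 weeks (= 161 days) from December 16, 2124:
December has 31 days, so 31 − 16 = 15 days remain after December 16, 2124; 161 − 15 = 146 left.
January 2125 has 31 days: 146 − 31 = 115 left.
February 2125 has 28 days (2125 is not a leap year): 115 − 28 = 87 left.
March 2125 has 31 days: 87 − 31 = 56 left.
April 2125 has 30 days: 56 − 30 = 26 left.
26 days into May 2125 → May 26, 2125.

May 26, 2125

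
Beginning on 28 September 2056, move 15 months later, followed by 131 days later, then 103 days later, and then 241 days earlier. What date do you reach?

Counting forward 15 months from September 28, 2056:
month 9 + 15 = 24, which is month 12 of year 2057 → December 2057.
Day 28 is valid in December, giving December 28, 2057.
Advancing 131 days from December 28, 2057:
December has 31 days, so 31 − 28 = 3 days remain after December 28, 2057; 131 − 3 = 128 left.
January 2058 has 31 days: 128 − 31 = 97 left.
February 2058 has 28 days (2058 is not a leap year): 97 − 28 = 69 left.
March 2058 has 31 days: 69 − 31 = 38 left.
April 2058 has 30 days: 38 − 30 = 8 left.
8 days into May 2058 → May 8, 2058.
Counting forward 103 days from May 8, 2058:
May has 31 days, so 31 − 8 = 23 days remain after May 8, 2058; 103 − 23 = 80 left.
June 2058 has 30 days: 80 − 30 = 50 left.
July 2058 has 31 days: 50 − 31 = 19 left.
19 days into August 2058 → August 19, 2058.
Going back 241 days from August 19, 2058:
Going back 19 days from August 19, 2058 reaches the end of the previous month; 241 − 19 = 222 left.
July 2058 has 31 days: 222 − 31 = 191 left.
June 2058 has 30 days: 191 − 30 = 161 left.
May 2058 has 31 days: 161 − 31 = 130 left.
April 2058 has 30 days: 130 − 30 = 100 left.
March 2058 has 31 days: 100 − 31 = 69 left.
February 2058 has 28 days (2058 is not a leap year): 69 − 28 = 41 left.
January 2058 has 31 days: 41 − 31 = 10 left.
December 2057 has 31 days; 31 − 10 = 21 → December 21, 2057.

December 21, 2057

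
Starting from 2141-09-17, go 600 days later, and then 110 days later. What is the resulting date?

August 28, 2143

Adding 600 days from September 17, 2141:
September has 30 days, so 30 − 17 = 13 days remain after September 17, 2141; 600 − 13 = 587 left.
October 2141 has 31 days: 587 − 31 = 556 left.
November 2141 has 30 days: 556 − 30 = 526 left.
December 2141 has 31 days: 526 − 31 = 495 left.
January 2142 has 31 days: 495 − 31 = 464 left.
February 2142 has 28 days (2142 is not a leap year): 464 − 28 = 436 left.
March 2142 has 31 days: 436 − 31 = 405 left.
April 2142 has 30 days: 405 − 30 = 375 left.
May 2142 has 31 days: 375 − 31 = 344 left.
June 2142 has 30 days: 344 − 30 = 314 left.
July 2142 has 31 days: 314 − 31 = 283 left.
August 2142 has 31 days: 283 − 31 = 252 left.
September 2142 has 30 days: 252 − 30 = 222 left.
October 2142 has 31 days: 222 − 31 = 191 left.
November 2142 has 30 days: 191 − 30 = 161 left.
December 2142 has 31 days: 161 − 31 = 130 left.
January 2143 has 31 days: 130 − 31 = 99 left.
February 2143 has 28 days (2143 is not a leap year): 99 − 28 = 71 left.
March 2143 has 31 days: 71 − 31 = 40 left.
April 2143 has 30 days: 40 − 30 = 10 left.
10 days into May 2143 → May 10, 2143.
Counting forward 110 days from May 10, 2143:
May has 31 days, so 31 − 10 = 21 days remain after May 10, 2143; 110 − 21 = 89 left.
June 2143 has 30 days: 89 − 30 = 59 left.
July 2143 has 31 days: 59 − 31 = 28 left.
28 days into August 2143 → August 28, 2143.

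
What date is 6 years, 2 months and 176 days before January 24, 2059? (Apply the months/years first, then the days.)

June 1, 2052

Subtracting 6 years, 2 months and 176 days from January 24, 2059: first the month/year part, then the days.
-6 years → 2053; month 1 − 2 = -1, which is month 11 of year 2052 → November 2052.
Day 24 is valid in November, giving November 24, 2052.
Now subtract 176 days from November 24, 2052.
Going back 24 days from November 24, 2052 reaches the end of the previous month; 176 − 24 = 152 left.
October 2052 has 31 days: 152 − 31 = 121 left.
September 2052 has 30 days: 121 − 30 = 91 left.
August 2052 has 31 days: 91 − 31 = 60 left.
July 2052 has 31 days: 60 − 31 = 29 left.
June 2052 has 30 days; 30 − 29 = 1 → June 1, 2052.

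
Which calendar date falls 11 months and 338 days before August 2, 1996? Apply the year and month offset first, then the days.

Counting back 11 months and 338 days from August 2, 1996: first the month/year part, then the days.
month 8 − 11 = -3, which is month 9 of year 1995 → September 1995.
Day 2 is valid in September, giving September 2, 1995.
Now subtract 338 days from September 2, 1995.
Going back 2 days from September 2, 1995 reaches the end of the previous month; 338 − 2 = 336 left.
August 1995 has 31 days: 336 − 31 = 305 left.
July 1995 has 31 days: 305 − 31 = 274 left.
June 1995 has 30 days: 274 − 30 = 244 left.
May 1995 has 31 days: 244 − 31 = 213 left.
April 1995 has 30 days: 213 − 30 = 183 left.
March 1995 has 31 days: 183 − 31 = 152 left.
February 1995 has 28 days (1995 is not a leap year): 152 − 28 = 124 left.
January 1995 has 31 days: 124 − 31 = 93 left.
December 1994 has 31 days: 93 − 31 = 62 left.
November 1994 has 30 days: 62 − 30 = 32 left.
October 1994 has 31 days: 32 − 31 = 1 left.
September 1994 has 30 days; 30 − 1 = 29 → September 29, 1994.

September 29, 1994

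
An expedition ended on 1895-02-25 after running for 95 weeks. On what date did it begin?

Subtracting 95 weeks = 665 days from February 25, 1895.
Going back 25 days from February 25, 1895 reaches the end of the previous month; 665 − 25 = 640 left.
January 1895 has 31 days: 640 − 31 = 609 left.
December 1894 has 31 days: 609 − 31 = 578 left.
November 1894 has 30 days: 578 − 30 = 548 left.
October 1894 has 31 days: 548 − 31 = 517 left.
September 1894 has 30 days: 517 − 30 = 487 left.
August 1894 has 31 days: 487 − 31 = 456 left.
July 1894 has 31 days: 456 − 31 = 425 left.
June 1894 has 30 days: 425 − 30 = 395 left.
May 1894 has 31 days: 395 − 31 = 364 left.
April 1894 has 30 days: 364 − 30 = 334 left.
March 1894 has 31 days: 334 − 31 = 303 left.
February 1894 has 28 days (1894 is not a leap year): 303 − 28 = 275 left.
January 1894 has 31 days: 275 − 31 = 244 left.
December 1893 has 31 days: 244 − 31 = 213 left.
November 1893 has 30 days: 213 − 30 = 183 left.
October 1893 has 31 days: 183 − 31 = 152 left.
September 1893 has 30 days: 152 − 30 = 122 left.
August 1893 has 31 days: 122 − 31 = 91 left.
July 1893 has 31 days: 91 − 31 = 60 left.
June 1893 has 30 days: 60 − 30 = 30 left.
May 1893 has 31 days; 31 − 30 = 1 → May 1, 1893.

May 1, 1893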